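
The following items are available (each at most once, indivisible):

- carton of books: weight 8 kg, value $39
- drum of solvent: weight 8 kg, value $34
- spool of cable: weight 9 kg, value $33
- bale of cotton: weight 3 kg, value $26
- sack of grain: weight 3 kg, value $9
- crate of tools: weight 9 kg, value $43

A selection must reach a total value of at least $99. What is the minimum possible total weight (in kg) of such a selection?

19

Subsets with value ≥ 99, sorted by total weight:
- carton of books+drum of solvent+bale of cotton: weight 19, value 99
- carton of books+bale of cotton+crate of tools: weight 20, value 108
Minimum weight: 19 kg.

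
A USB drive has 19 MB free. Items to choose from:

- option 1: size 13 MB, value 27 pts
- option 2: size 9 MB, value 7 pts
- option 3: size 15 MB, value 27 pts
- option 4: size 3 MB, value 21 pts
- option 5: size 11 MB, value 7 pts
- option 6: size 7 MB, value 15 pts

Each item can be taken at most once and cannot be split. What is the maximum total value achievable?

48 pts

Check high-value combinations within 19 MB:
- option 1+option 4: size 13+3=16, value 27+21=48
- option 3+option 4: size 15+3=18, value 27+21=48
- option 2+option 4+option 6: size 9+3+7=19, value 7+21+15=43
- option 4+option 6: size 3+7=10, value 21+15=36
- option 2+option 4: size 9+3=12, value 7+21=28
Best: 48 pts.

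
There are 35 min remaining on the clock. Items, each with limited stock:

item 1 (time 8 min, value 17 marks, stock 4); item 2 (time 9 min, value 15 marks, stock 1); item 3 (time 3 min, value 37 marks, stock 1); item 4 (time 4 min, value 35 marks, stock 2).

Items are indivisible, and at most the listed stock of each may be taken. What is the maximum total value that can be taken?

Best selections within time 35 and stock limits:
- 3×item 1 + 1×item 3 + 2×item 4: time 35, value 158
- 2×item 1 + 1×item 3 + 2×item 4: time 27, value 141
Best: 158 marks.

158 marks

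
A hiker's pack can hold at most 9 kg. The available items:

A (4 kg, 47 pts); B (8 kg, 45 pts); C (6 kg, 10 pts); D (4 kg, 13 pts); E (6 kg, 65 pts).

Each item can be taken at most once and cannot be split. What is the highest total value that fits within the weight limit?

65 pts

Check high-value combinations within 9 kg:
- E: weight 6, value 65
- A+D: weight 4+4=8, value 47+13=60
- A: weight 4, value 47
- B: weight 8, value 45
Best: 65 pts.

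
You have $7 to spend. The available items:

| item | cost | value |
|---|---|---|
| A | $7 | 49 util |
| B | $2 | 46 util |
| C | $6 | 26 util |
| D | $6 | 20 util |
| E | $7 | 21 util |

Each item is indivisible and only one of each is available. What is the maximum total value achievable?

49 util

Check high-value combinations within $7:
- A: cost 7, value 49
- B: cost 2, value 46
- C: cost 6, value 26
- E: cost 7, value 21
- D: cost 6, value 20
Best: 49 util.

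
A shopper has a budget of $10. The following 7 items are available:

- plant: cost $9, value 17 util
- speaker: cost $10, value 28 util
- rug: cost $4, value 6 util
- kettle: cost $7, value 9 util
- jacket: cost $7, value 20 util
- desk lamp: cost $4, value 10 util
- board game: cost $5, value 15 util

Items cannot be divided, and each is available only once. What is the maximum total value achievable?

Check high-value combinations within $10:
- speaker: cost 10, value 28
- desk lamp+board game: cost 4+5=9, value 10+15=25
- rug+board game: cost 4+5=9, value 6+15=21
- jacket: cost 7, value 20
- plant: cost 9, value 17
Best: 28 util.

28 util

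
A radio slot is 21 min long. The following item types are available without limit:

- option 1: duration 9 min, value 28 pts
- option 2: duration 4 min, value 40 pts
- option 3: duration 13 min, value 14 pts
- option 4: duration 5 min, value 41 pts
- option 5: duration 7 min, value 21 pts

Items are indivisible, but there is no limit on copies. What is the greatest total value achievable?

201 pts

Best value-per-unit is option 2 at 40/4; filling with it alone gives 5×40 = 200.
Optimal mix: 4×option 2 + 1×option 4 → duration 21, value 201.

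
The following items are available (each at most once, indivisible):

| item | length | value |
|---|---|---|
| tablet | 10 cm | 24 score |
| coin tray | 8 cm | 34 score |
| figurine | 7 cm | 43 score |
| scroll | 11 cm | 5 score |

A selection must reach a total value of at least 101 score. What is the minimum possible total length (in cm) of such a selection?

Subsets with value ≥ 101, sorted by total length:
- tablet+coin tray+figurine: length 25, value 101
- tablet+coin tray+figurine+scroll: length 36, value 106
Minimum length: 25 cm.

25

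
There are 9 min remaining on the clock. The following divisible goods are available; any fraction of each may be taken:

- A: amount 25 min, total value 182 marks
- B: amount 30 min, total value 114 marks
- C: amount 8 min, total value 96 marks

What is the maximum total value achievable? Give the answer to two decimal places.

Take in order of value per unit:
- C (96/8 per unit): all 8 → value 96, running total 96.00
- A (182/25 per unit): 1 of 25 → value 1×182/25 = 7.2800, running total 103.28
Total 103.28.

103.28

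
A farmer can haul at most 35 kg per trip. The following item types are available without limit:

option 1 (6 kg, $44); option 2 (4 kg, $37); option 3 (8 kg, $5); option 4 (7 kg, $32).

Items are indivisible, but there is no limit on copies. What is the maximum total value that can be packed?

$303

Best value-per-unit is option 2 at 37/4; filling with it alone gives 8×37 = 296.
Optimal mix: 1×option 1 + 7×option 2 → weight 34, value 303.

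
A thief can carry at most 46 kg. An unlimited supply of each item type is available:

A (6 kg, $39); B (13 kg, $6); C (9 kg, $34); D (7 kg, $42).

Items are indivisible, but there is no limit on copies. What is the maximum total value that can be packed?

$285

Best value-per-unit is A at 39/6; filling with it alone gives 7×39 = 273.
Optimal mix: 3×A + 4×D → weight 46, value 285.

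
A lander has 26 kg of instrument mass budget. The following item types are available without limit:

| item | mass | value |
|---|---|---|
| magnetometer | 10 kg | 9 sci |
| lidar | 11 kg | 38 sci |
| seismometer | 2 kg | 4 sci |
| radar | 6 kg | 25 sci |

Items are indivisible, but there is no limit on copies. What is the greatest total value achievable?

Best value-per-unit is radar at 25/6; filling with it alone gives 4×25 = 100.
Optimal mix: 1×seismometer + 4×radar → mass 26, value 104.

104 sci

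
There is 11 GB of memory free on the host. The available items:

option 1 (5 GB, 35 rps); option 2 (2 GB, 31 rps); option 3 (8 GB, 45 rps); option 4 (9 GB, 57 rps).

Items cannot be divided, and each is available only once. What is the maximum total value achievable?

88 rps

Check high-value combinations within 11 GB:
- option 2+option 4: memory 2+9=11, value 31+57=88
- option 2+option 3: memory 2+8=10, value 31+45=76
- option 1+option 2: memory 5+2=7, value 35+31=66
- option 4: memory 9, value 57
Best: 88 rps.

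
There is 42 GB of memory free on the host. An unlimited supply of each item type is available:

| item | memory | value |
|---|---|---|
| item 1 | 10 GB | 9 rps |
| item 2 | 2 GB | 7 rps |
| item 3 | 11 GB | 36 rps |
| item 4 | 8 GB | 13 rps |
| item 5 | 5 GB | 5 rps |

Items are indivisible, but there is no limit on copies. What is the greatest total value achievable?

147 rps

Best value-per-unit is item 2 at 7/2, and filling with it alone uses memory 21×2=42. No mix of the others beats 21×7 = 147.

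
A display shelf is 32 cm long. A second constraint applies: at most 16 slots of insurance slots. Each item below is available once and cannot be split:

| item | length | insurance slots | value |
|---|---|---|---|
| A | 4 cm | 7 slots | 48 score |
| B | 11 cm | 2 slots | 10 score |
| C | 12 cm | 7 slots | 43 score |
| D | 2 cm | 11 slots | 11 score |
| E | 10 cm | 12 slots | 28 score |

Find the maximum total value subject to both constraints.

101 score

Feasible sets respecting both limits:
- A+B+C: length 27, insurance slots 16, value 101
- A+C: length 16, insurance slots 14, value 91
- A+B: length 15, insurance slots 9, value 58
Best: 101 score.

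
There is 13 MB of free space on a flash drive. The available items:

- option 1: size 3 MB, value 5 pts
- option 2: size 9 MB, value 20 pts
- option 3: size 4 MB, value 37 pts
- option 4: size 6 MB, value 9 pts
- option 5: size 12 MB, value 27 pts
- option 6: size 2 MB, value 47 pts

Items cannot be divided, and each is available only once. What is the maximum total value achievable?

Check high-value combinations within 13 MB:
- option 3+option 4+option 6: size 4+6+2=12, value 37+9+47=93
- option 1+option 3+option 6: size 3+4+2=9, value 5+37+47=89
- option 3+option 6: size 4+2=6, value 37+47=84
- option 2+option 6: size 9+2=11, value 20+47=67
- option 1+option 4+option 6: size 3+6+2=11, value 5+9+47=61
Best: 93 pts.

93 pts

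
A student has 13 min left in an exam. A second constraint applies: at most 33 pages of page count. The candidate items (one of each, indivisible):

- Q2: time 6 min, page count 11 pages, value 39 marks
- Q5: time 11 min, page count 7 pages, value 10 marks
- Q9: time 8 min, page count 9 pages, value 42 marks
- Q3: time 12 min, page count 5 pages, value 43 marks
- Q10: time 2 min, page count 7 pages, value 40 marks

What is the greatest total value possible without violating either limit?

82 marks

Feasible sets respecting both limits:
- Q9+Q10: time 10, page count 16, value 82
- Q2+Q10: time 8, page count 18, value 79
- Q5+Q10: time 13, page count 14, value 50
- Q3: time 12, page count 5, value 43
Best: 82 marks.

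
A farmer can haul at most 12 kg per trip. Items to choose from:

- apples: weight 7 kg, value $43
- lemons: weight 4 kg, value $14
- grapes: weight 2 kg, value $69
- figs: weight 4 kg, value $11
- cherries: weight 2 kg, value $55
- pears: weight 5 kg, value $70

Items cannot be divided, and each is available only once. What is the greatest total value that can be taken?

$194

Check high-value combinations within 12 kg:
- grapes+cherries+pears: weight 2+2+5=9, value 69+55+70=194
- apples+grapes+cherries: weight 7+2+2=11, value 43+69+55=167
- lemons+grapes+pears: weight 4+2+5=11, value 14+69+70=153
- grapes+figs+pears: weight 2+4+5=11, value 69+11+70=150
- lemons+grapes+figs+cherries: weight 4+2+4+2=12, value 14+69+11+55=149
Best: $194.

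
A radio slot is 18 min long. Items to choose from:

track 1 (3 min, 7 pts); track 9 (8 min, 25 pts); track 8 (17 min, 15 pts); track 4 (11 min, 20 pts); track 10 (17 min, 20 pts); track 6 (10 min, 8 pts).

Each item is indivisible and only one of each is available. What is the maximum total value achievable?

33 pts

Check high-value combinations within 18 min:
- track 9+track 6: duration 8+10=18, value 25+8=33
- track 1+track 9: duration 3+8=11, value 7+25=32
- track 1+track 4: duration 3+11=14, value 7+20=27
- track 9: duration 8, value 25
Best: 33 pts.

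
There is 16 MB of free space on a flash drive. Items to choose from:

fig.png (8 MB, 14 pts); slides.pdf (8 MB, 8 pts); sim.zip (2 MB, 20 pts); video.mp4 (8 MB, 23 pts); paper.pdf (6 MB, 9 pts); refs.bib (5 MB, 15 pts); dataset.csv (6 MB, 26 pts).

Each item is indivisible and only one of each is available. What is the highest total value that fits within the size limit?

Check high-value combinations within 16 MB:
- sim.zip+video.mp4+dataset.csv: size 2+8+6=16, value 20+23+26=69
- sim.zip+refs.bib+dataset.csv: size 2+5+6=13, value 20+15+26=61
- fig.png+sim.zip+dataset.csv: size 8+2+6=16, value 14+20+26=60
- sim.zip+video.mp4+refs.bib: size 2+8+5=15, value 20+23+15=58
- sim.zip+paper.pdf+dataset.csv: size 2+6+6=14, value 20+9+26=55
Best: 69 pts.

69 pts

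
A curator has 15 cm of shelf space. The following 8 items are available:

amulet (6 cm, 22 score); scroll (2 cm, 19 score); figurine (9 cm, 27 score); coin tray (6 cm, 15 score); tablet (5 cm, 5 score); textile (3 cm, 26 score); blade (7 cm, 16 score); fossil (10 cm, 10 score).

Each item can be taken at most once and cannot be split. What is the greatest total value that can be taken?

Check high-value combinations within 15 cm:
- scroll+figurine+textile: length 2+9+3=14, value 19+27+26=72
- amulet+scroll+textile: length 6+2+3=11, value 22+19+26=67
- amulet+coin tray+textile: length 6+6+3=15, value 22+15+26=63
- scroll+textile+blade: length 2+3+7=12, value 19+26+16=61
Best: 72 score.

72 score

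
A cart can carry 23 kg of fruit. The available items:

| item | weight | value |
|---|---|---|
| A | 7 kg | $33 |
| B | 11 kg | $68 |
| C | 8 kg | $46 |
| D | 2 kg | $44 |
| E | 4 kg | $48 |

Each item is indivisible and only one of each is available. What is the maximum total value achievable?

$171

Check high-value combinations within 23 kg:
- A+C+D+E: weight 7+8+2+4=21, value 33+46+44+48=171
- B+C+E: weight 11+8+4=23, value 68+46+48=162
- B+D+E: weight 11+2+4=17, value 68+44+48=160
- B+C+D: weight 11+8+2=21, value 68+46+44=158
Best: $171.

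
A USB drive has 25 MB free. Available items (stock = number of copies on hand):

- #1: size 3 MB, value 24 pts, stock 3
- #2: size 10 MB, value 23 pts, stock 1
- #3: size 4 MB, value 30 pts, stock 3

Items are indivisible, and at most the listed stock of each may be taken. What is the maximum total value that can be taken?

162 pts

Best selections within size 25 and stock limits:
- 3×#1 + 3×#3: size 21, value 162
- 2×#1 + 3×#3: size 18, value 138
- 1×#1 + 1×#2 + 3×#3: size 25, value 137
Best: 162 pts.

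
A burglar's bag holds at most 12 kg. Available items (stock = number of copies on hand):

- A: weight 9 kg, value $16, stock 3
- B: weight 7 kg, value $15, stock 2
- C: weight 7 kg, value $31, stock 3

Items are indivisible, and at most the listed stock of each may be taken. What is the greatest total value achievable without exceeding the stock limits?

$31

Best selections within weight 12 and stock limits:
- 1×C: weight 7, value 31
- 1×A: weight 9, value 16
- 1×B: weight 7, value 15
Best: $31.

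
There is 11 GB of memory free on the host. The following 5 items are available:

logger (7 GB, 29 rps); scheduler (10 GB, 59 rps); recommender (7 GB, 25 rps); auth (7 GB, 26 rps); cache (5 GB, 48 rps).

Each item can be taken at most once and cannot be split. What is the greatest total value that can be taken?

Check high-value combinations within 11 GB:
- scheduler: memory 10, value 59
- cache: memory 5, value 48
- logger: memory 7, value 29
Best: 59 rps.

59 rps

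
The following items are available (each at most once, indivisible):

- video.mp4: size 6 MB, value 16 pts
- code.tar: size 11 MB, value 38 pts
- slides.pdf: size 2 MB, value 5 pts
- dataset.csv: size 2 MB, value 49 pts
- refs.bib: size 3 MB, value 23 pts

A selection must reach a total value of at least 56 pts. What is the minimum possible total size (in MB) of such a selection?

5

Subsets with value ≥ 56, sorted by total size:
- dataset.csv+refs.bib: size 5, value 72
- slides.pdf+dataset.csv+refs.bib: size 7, value 77
- video.mp4+dataset.csv: size 8, value 65
- video.mp4+slides.pdf+dataset.csv: size 10, value 70
Minimum size: 5 MB.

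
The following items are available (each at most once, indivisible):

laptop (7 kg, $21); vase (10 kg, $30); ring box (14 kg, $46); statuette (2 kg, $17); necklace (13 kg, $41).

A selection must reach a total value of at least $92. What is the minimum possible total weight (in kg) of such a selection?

26

Subsets with value ≥ 92, sorted by total weight:
- vase+ring box+statuette: weight 26, value 93
- ring box+statuette+necklace: weight 29, value 104
- laptop+vase+necklace: weight 30, value 92
Minimum weight: 26 kg.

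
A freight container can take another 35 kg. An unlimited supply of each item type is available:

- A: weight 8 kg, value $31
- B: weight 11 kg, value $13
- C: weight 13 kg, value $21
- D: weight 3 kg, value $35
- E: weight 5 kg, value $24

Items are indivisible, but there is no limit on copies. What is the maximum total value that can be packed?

Best value-per-unit is D at 35/3, and filling with it alone uses weight 11×3=33. No mix of the others beats 11×35 = 385.

$385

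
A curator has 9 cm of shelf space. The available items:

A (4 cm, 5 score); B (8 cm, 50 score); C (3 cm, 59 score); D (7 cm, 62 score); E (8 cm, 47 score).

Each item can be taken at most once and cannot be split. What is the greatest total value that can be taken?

This is a 0/1 knapsack; check combinations near the capacity.
- A+C: length 4+3=7, value 5+59=64
- D: length 7, value 62
- C: length 3, value 59
Best: 64 score.

64 score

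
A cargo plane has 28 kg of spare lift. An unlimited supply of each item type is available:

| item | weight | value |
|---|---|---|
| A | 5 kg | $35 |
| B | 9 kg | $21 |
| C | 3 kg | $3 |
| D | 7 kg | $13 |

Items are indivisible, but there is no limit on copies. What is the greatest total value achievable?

Best value-per-unit is A at 35/5; filling with it alone gives 5×35 = 175.
Optimal mix: 5×A + 1×C → weight 28, value 178.

$178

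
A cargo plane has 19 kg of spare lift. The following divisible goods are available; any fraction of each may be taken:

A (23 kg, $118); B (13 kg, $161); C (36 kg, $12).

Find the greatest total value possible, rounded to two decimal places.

191.78

Take in order of value per unit:
- B (161/13 per unit): all 13 → value 161, running total 161.00
- A (118/23 per unit): 6 of 23 → value 6×118/23 = 30.7826, running total 191.78
Total 191.78.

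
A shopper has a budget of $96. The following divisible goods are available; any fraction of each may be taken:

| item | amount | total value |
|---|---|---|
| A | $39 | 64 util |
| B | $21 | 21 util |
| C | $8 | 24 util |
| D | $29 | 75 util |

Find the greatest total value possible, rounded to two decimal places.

Take in order of value per unit:
- C (24/8 per unit): all 8 → value 24, running total 24.00
- D (75/29 per unit): all 29 → value 75, running total 99.00
- A (64/39 per unit): all 39 → value 64, running total 163.00
- B (21/21 per unit): 20 of 21 → value 20×21/21 = 20.0000, running total 183.00
Total 183.00.

183.00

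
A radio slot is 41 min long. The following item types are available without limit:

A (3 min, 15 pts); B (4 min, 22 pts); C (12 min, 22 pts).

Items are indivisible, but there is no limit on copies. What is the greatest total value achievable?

Best value-per-unit is B at 22/4; filling with it alone gives 10×22 = 220.
Optimal mix: 3×A + 8×B → duration 41, value 221.

221 pts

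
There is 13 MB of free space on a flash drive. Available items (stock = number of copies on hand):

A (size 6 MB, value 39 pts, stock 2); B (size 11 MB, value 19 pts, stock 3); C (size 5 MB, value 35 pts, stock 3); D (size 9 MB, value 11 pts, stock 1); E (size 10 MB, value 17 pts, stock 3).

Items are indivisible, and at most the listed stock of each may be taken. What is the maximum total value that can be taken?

78 pts

Best selections within size 13 and stock limits:
- 2×A: size 12, value 78
- 1×A + 1×C: size 11, value 74
- 2×C: size 10, value 70
- 1×A: size 6, value 39
Best: 78 pts.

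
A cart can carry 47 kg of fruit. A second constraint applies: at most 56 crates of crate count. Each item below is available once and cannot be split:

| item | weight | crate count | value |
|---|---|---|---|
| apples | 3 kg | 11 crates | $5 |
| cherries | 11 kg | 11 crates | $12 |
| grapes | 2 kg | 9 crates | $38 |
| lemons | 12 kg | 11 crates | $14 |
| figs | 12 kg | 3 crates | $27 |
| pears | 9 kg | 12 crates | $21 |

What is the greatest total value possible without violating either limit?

$112

Feasible sets respecting both limits:
- cherries+grapes+lemons+figs+pears: weight 46, crate count 46, value 112
- apples+grapes+lemons+figs+pears: weight 38, crate count 46, value 105
- apples+cherries+grapes+figs+pears: weight 37, crate count 46, value 103
Best: $112.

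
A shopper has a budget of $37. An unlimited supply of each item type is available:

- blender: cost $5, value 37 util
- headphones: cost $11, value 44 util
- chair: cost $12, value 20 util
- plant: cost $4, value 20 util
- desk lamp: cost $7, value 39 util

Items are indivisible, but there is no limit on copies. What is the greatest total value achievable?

261 util

Best value-per-unit is blender at 37/5; filling with it alone gives 7×37 = 259.
Optimal mix: 6×blender + 1×desk lamp → cost 37, value 261.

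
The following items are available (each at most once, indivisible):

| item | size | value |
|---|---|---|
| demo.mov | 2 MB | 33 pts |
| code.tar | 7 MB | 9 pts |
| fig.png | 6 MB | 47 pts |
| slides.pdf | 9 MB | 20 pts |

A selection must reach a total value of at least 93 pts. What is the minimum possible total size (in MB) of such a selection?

17

Subsets with value ≥ 93, sorted by total size:
- demo.mov+fig.png+slides.pdf: size 17, value 100
- demo.mov+code.tar+fig.png+slides.pdf: size 24, value 109
Minimum size: 17 MB.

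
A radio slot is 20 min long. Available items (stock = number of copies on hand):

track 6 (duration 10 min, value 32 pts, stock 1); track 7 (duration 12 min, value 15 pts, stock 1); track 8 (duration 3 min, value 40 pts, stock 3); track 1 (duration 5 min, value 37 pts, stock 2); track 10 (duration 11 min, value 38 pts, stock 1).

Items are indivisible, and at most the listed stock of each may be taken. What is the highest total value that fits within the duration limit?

Best selections within duration 20 and stock limits:
- 3×track 8 + 2×track 1: duration 19, value 194
- 3×track 8 + 1×track 10: duration 20, value 158
- 3×track 8 + 1×track 1: duration 14, value 157
Best: 194 pts.

194 pts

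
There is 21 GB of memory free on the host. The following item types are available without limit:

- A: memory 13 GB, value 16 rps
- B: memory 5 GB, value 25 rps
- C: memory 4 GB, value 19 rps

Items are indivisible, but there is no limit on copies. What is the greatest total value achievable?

101 rps

Best value-per-unit is B at 25/5; filling with it alone gives 4×25 = 100.
Optimal mix: 1×B + 4×C → memory 21, value 101.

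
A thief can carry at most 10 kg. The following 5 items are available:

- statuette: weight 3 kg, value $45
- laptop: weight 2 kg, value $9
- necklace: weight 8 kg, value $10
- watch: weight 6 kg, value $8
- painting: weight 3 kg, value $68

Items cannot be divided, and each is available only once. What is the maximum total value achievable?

$122

Check high-value combinations within 10 kg:
- statuette+laptop+painting: weight 3+2+3=8, value 45+9+68=122
- statuette+painting: weight 3+3=6, value 45+68=113
- laptop+painting: weight 2+3=5, value 9+68=77
- watch+painting: weight 6+3=9, value 8+68=76
- painting: weight 3, value 68
Best: $122.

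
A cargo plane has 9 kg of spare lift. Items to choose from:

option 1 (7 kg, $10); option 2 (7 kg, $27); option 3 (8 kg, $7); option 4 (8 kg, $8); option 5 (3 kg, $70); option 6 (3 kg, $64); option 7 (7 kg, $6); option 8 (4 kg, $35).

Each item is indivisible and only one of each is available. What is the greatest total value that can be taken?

Check high-value combinations within 9 kg:
- option 5+option 6: weight 3+3=6, value 70+64=134
- option 5+option 8: weight 3+4=7, value 70+35=105
- option 6+option 8: weight 3+4=7, value 64+35=99
Best: $134.

$134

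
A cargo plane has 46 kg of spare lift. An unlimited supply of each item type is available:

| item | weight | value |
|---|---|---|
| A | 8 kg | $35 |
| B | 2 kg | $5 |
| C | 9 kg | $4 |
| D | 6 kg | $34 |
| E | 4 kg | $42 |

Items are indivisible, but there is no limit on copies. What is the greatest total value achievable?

$467

Best value-per-unit is E at 42/4; filling with it alone gives 11×42 = 462.
Optimal mix: 1×B + 11×E → weight 46, value 467.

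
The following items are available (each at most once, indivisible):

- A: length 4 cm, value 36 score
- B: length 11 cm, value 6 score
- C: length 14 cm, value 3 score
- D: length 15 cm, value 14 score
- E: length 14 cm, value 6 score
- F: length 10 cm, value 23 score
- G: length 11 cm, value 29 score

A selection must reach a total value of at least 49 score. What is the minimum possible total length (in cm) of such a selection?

14

Subsets with value ≥ 49, sorted by total length:
- A+F: length 14, value 59
- A+G: length 15, value 65
- A+D: length 19, value 50
Minimum length: 14 cm.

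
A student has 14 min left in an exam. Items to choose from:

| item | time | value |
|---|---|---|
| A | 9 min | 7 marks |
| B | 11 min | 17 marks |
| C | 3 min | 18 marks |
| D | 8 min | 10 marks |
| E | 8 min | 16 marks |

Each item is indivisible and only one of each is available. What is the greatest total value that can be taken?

35 marks

This is a 0/1 knapsack; check combinations near the capacity.
- B+C: time 11+3=14, value 17+18=35
- C+E: time 3+8=11, value 18+16=34
- C+D: time 3+8=11, value 18+10=28
- A+C: time 9+3=12, value 7+18=25
- C: time 3, value 18
Best: 35 marks.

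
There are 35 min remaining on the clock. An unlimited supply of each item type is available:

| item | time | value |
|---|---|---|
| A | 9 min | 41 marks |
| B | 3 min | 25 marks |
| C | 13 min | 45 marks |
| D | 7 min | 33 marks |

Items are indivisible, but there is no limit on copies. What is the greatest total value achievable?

Best value-per-unit is B at 25/3, and filling with it alone uses time 11×3=33. No mix of the others beats 11×25 = 275.

275 marks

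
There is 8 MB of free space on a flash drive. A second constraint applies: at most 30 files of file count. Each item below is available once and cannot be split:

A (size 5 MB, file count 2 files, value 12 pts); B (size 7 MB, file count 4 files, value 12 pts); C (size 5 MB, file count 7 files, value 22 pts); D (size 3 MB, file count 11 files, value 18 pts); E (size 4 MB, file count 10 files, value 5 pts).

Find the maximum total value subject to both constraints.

Feasible sets respecting both limits:
- C+D: size 8, file count 18, value 40
- A+D: size 8, file count 13, value 30
- D+E: size 7, file count 21, value 23
Best: 40 pts.

40 pts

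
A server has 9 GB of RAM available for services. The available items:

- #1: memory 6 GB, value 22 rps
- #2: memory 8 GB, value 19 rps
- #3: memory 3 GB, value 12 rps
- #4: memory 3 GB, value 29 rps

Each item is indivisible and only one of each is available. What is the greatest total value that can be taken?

This is a 0/1 knapsack; check combinations near the capacity.
- #1+#4: memory 6+3=9, value 22+29=51
- #3+#4: memory 3+3=6, value 12+29=41
- #1+#3: memory 6+3=9, value 22+12=34
Best: 51 rps.

51 rps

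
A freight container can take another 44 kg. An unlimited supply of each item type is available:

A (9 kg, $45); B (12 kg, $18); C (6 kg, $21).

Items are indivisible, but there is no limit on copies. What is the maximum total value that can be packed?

Best value-per-unit is A at 45/9; filling with it alone gives 4×45 = 180.
Optimal mix: 4×A + 1×C → weight 42, value 201.

$201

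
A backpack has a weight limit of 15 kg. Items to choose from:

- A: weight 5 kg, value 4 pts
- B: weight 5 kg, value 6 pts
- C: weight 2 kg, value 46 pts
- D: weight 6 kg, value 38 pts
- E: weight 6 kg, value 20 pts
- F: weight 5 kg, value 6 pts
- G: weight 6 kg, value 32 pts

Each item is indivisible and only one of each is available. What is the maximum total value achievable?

Check high-value combinations within 15 kg:
- C+D+G: weight 2+6+6=14, value 46+38+32=116
- C+D+E: weight 2+6+6=14, value 46+38+20=104
- C+E+G: weight 2+6+6=14, value 46+20+32=98
- B+C+D: weight 5+2+6=13, value 6+46+38=90
- C+D+F: weight 2+6+5=13, value 46+38+6=90
Best: 116 pts.

116 pts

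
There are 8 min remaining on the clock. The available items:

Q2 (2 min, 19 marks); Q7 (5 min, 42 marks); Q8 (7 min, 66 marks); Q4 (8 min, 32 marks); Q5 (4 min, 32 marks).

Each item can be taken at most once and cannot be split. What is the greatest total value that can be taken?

Check high-value combinations within 8 min:
- Q8: time 7, value 66
- Q2+Q7: time 2+5=7, value 19+42=61
- Q2+Q5: time 2+4=6, value 19+32=51
- Q7: time 5, value 42
- Q5: time 4, value 32
Best: 66 marks.

66 marks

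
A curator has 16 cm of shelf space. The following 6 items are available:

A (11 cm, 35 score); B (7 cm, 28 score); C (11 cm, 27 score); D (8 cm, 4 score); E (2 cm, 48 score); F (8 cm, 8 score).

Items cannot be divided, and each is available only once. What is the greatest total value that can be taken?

Check high-value combinations within 16 cm:
- A+E: length 11+2=13, value 35+48=83
- B+E: length 7+2=9, value 28+48=76
- C+E: length 11+2=13, value 27+48=75
Best: 83 score.

83 score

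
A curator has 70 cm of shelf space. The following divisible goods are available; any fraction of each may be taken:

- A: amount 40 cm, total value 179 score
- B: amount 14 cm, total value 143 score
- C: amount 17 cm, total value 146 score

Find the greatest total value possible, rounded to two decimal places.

463.53

Take in order of value per unit:
- B (143/14 per unit): all 14 → value 143, running total 143.00
- C (146/17 per unit): all 17 → value 146, running total 289.00
- A (179/40 per unit): 39 of 40 → value 39×179/40 = 174.5250, running total 463.53
Total 463.53.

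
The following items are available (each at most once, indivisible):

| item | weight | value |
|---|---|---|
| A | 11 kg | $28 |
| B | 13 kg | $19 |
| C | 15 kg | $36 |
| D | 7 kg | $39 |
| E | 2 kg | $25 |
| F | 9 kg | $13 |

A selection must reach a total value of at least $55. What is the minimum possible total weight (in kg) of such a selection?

9

Subsets with value ≥ 55, sorted by total weight:
- D+E: weight 9, value 64
- C+E: weight 17, value 61
- D+E+F: weight 18, value 77
Minimum weight: 9 kg.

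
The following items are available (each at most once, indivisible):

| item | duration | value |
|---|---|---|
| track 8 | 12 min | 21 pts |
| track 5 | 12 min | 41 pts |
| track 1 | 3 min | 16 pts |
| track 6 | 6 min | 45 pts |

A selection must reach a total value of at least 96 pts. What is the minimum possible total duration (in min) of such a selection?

21

Subsets with value ≥ 96, sorted by total duration:
- track 5+track 1+track 6: duration 21, value 102
- track 8+track 5+track 6: duration 30, value 107
- track 8+track 5+track 1+track 6: duration 33, value 123
Minimum duration: 21 min.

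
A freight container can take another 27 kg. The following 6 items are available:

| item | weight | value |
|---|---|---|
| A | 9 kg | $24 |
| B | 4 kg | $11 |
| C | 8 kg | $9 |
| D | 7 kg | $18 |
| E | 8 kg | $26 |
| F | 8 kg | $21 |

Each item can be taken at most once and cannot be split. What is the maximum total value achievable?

Check high-value combinations within 27 kg:
- B+D+E+F: weight 4+7+8+8=27, value 11+18+26+21=76
- A+E+F: weight 9+8+8=25, value 24+26+21=71
- A+D+E: weight 9+7+8=24, value 24+18+26=68
- D+E+F: weight 7+8+8=23, value 18+26+21=65
- B+C+D+E: weight 4+8+7+8=27, value 11+9+18+26=64
Best: $76.

$76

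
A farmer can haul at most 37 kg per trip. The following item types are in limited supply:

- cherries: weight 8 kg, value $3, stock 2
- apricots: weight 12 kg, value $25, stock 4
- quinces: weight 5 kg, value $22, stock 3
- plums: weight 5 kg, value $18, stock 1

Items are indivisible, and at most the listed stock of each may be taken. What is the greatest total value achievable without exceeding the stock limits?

$109

Best selections within weight 37 and stock limits:
- 1×apricots + 3×quinces + 1×plums: weight 32, value 109
- 2×apricots + 2×quinces: weight 34, value 94
Best: $109.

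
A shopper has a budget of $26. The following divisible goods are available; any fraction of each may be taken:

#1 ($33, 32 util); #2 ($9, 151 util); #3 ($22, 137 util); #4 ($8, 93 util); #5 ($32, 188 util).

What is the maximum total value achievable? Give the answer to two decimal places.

300.05

Take in order of value per unit:
- #2 (151/9 per unit): all 9 → value 151, running total 151.00
- #4 (93/8 per unit): all 8 → value 93, running total 244.00
- #3 (137/22 per unit): 9 of 22 → value 9×137/22 = 56.0455, running total 300.05
Total 300.05.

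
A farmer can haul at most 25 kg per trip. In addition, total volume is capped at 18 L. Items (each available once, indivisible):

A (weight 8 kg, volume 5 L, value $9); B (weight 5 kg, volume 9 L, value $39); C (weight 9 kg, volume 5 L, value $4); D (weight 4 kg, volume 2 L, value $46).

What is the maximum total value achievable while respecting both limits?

$94

Feasible sets respecting both limits:
- A+B+D: weight 17, volume 16, value 94
- B+C+D: weight 18, volume 16, value 89
- B+D: weight 9, volume 11, value 85
Best: $94.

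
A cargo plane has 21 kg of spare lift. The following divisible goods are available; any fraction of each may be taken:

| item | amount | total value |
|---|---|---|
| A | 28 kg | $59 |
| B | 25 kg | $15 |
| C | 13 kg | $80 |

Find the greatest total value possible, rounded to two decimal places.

96.86

Take in order of value per unit:
- C (80/13 per unit): all 13 → value 80, running total 80.00
- A (59/28 per unit): 8 of 28 → value 8×59/28 = 16.8571, running total 96.86
Total 96.86.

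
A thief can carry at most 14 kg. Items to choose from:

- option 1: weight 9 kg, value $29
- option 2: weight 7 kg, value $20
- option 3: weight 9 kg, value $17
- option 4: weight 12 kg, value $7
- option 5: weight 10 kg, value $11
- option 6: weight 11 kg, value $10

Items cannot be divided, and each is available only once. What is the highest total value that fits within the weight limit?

$29

This is a 0/1 knapsack; check combinations near the capacity.
- option 1: weight 9, value 29
- option 2: weight 7, value 20
- option 3: weight 9, value 17
Best: $29.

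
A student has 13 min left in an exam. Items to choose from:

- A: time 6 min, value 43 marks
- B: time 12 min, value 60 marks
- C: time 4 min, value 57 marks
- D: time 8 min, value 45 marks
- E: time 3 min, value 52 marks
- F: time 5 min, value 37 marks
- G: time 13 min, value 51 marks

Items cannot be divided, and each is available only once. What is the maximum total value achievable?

Check high-value combinations within 13 min:
- A+C+E: time 6+4+3=13, value 43+57+52=152
- C+E+F: time 4+3+5=12, value 57+52+37=146
- C+E: time 4+3=7, value 57+52=109
- C+D: time 4+8=12, value 57+45=102
Best: 152 marks.

152 marks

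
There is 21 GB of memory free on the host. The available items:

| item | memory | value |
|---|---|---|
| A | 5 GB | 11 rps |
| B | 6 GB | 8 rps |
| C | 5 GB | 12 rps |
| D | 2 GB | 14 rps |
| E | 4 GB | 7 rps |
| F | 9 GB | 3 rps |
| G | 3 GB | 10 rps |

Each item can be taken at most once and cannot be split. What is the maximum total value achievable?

55 rps

This is a 0/1 knapsack; check combinations near the capacity.
- A+B+C+D+G: memory 5+6+5+2+3=21, value 11+8+12+14+10=55
- A+C+D+E+G: memory 5+5+2+4+3=19, value 11+12+14+7+10=54
- B+C+D+E+G: memory 6+5+2+4+3=20, value 8+12+14+7+10=51
Best: 55 rps.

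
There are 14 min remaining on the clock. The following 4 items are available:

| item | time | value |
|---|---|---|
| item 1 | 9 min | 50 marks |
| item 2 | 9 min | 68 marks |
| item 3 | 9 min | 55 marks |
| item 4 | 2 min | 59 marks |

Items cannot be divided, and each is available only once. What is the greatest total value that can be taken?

Check high-value combinations within 14 min:
- item 2+item 4: time 9+2=11, value 68+59=127
- item 3+item 4: time 9+2=11, value 55+59=114
- item 1+item 4: time 9+2=11, value 50+59=109
- item 2: time 9, value 68
Best: 127 marks.

127 marks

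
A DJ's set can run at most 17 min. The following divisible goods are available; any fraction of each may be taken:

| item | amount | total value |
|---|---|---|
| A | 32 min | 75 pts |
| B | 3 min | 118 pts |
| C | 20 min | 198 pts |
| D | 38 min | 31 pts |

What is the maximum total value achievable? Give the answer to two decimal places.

256.60

Take in order of value per unit:
- B (118/3 per unit): all 3 → value 118, running total 118.00
- C (198/20 per unit): 14 of 20 → value 14×198/20 = 138.6000, running total 256.60
Total 256.60.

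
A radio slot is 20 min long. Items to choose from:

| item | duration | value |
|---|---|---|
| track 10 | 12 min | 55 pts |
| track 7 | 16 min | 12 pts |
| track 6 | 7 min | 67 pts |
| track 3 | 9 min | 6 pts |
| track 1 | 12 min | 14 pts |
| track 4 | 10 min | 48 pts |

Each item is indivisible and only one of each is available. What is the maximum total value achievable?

122 pts

Check high-value combinations within 20 min:
- track 10+track 6: duration 12+7=19, value 55+67=122
- track 6+track 4: duration 7+10=17, value 67+48=115
- track 6+track 1: duration 7+12=19, value 67+14=81
- track 6+track 3: duration 7+9=16, value 67+6=73
Best: 122 pts.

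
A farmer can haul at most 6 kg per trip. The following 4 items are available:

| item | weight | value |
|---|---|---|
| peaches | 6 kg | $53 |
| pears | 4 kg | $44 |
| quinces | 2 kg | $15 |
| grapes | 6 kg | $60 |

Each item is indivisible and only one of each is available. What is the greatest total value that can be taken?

This is a 0/1 knapsack; check combinations near the capacity.
- grapes: weight 6, value 60
- pears+quinces: weight 4+2=6, value 44+15=59
- peaches: weight 6, value 53
Best: $60.

$60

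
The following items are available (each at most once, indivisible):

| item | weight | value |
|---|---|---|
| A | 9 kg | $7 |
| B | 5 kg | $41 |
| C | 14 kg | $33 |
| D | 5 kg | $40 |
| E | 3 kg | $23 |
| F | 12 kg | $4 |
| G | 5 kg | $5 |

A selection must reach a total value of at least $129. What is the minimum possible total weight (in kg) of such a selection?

27

Subsets with value ≥ 129, sorted by total weight:
- B+C+D+E: weight 27, value 137
- B+C+D+E+G: weight 32, value 142
- A+B+C+D+E: weight 36, value 144
Minimum weight: 27 kg.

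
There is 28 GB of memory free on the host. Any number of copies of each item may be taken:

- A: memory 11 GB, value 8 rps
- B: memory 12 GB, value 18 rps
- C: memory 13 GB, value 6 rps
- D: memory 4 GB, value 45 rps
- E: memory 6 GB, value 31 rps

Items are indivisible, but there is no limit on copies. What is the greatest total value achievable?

315 rps

Best value-per-unit is D at 45/4, and filling with it alone uses memory 7×4=28. No mix of the others beats 7×45 = 315.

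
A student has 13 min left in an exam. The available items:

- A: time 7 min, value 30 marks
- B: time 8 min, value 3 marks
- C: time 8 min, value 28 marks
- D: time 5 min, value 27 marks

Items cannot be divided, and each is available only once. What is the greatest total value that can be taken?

Check high-value combinations within 13 min:
- A+D: time 7+5=12, value 30+27=57
- C+D: time 8+5=13, value 28+27=55
- A: time 7, value 30
- B+D: time 8+5=13, value 3+27=30
- C: time 8, value 28
Best: 57 marks.

57 marks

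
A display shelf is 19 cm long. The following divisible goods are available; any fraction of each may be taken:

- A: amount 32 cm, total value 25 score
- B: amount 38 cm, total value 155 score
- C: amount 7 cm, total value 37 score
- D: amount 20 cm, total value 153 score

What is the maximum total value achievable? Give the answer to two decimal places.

145.35

Take in order of value per unit:
- D (153/20 per unit): 19 of 20 → value 19×153/20 = 145.3500, running total 145.35
Total 145.35.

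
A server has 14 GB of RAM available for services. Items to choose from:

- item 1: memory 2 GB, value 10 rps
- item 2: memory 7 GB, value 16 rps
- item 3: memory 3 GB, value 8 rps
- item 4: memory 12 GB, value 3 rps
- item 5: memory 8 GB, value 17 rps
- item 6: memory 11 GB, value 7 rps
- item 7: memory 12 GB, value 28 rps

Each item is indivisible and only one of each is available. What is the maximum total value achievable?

This is a 0/1 knapsack; check combinations near the capacity.
- item 1+item 7: memory 2+12=14, value 10+28=38
- item 1+item 3+item 5: memory 2+3+8=13, value 10+8+17=35
- item 1+item 2+item 3: memory 2+7+3=12, value 10+16+8=34
- item 7: memory 12, value 28
Best: 38 rps.

38 rps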